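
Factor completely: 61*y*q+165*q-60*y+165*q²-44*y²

-(4*y-11*q)*(11*y+15*q+15)

Group: -4*y*(11*y+15*q+15) + 11*q*(11*y+15*q+15); both groups contain (11*y+15*q+15).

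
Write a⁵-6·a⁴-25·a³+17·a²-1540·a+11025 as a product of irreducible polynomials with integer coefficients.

(a+7)·(a-5)·(a-9)·(a²+a+35)

Among the possible rational roots, a = 5 is a root, so (a-5) divides it; the quotient is a⁴-a³-30·a²-133·a-2205.
Then a = 9 is a root, so (a-9) is a factor; dividing leaves a³+8·a²+42·a+245.
Next, a = -7 is a root, giving the factor (a+7) and quotient a²+a+35.
The quadratic a²+a+35 has discriminant -139 < 0 and is irreducible over ℤ.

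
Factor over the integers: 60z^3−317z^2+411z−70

Testing divisors of the constant over divisors of the leading coefficient, z = 1/5 is a root, so (5z−1) is a factor; dividing leaves 12z^2−61z+70.
The remaining quadratic factors as (4z−7)(3z−10).

(3z−10)(4z−7)(5z−1)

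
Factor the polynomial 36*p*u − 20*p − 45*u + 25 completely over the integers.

Group as (36*p*u − 20*p) + (−45*u + 25) = 4*p*(9*u − 5) − 5*(9*u − 5).
Both groups share the factor (9*u − 5).

(4*p − 5)*(9*u − 5)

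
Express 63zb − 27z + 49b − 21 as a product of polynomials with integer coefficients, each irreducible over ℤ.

Group as (63zb − 27z) + (49b − 21) = 9z(7b − 3) + 7(7b − 3).
Both groups share the factor (7b − 3).

(7b − 3)(9z + 7)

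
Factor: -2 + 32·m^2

Factor out 2, leaving 16·m^2 - 1, which is a difference of two squares.

2·(4·m + 1)·(4·m - 1)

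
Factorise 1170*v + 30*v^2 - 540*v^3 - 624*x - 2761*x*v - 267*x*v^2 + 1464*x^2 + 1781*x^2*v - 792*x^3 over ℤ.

-(8*x - 15*v)*(11*x - 9*v - 13)*(9*x + 4*v - 6)

Group: 11*x*(-72*x^2 + 103*x*v + 48*x + 60*v^2 - 90*v) + (-9*v - 13)*(-72*x^2 + 103*x*v + 48*x + 60*v^2 - 90*v); both groups contain (-72*x^2 + 103*x*v + 48*x + 60*v^2 - 90*v), so (11*x - 9*v - 13) is a factor with cofactor -72*x^2 + 103*x*v + 48*x + 60*v^2 - 90*v.
The cofactor groups again: -72*x^2 + 103*x*v + 48*x + 60*v^2 - 90*v = -9*x*(8*x - 15*v) + (-4*v + 6)*(8*x - 15*v); both groups contain (8*x - 15*v), giving -(9*x + 4*v - 6)*(8*x - 15*v).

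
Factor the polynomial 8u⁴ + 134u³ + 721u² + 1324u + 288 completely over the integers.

(2u + 9)(4u + 1)(u + 4)(u + 8)

Testing divisors of the constant over divisors of the leading coefficient, u = -9/2 is a root, giving the factor (2u + 9) and quotient 4u³ + 49u² + 140u + 32.
Then u = -4 is a root, giving the factor (u + 4) and quotient 4u² + 33u + 8.
The remaining quadratic factors as (4u + 1)(u + 8).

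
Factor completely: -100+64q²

4(4q+5)(4q-5)

Pull out the common factor 4; 16q²-25 is a difference of squares.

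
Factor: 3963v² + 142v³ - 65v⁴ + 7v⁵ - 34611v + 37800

Trying the rational-root candidates, v = -8 is a root, giving the factor (v + 8) and quotient 7v⁴ - 121v³ + 1110v² - 4917v + 4725.
Then v = 7 is a root, so (v - 7) is a factor; dividing leaves 7v³ - 72v² + 606v - 675.
Then v = 9/7 is a root, giving the factor (7v - 9) and quotient v² - 9v + 75.
The quadratic v² - 9v + 75 has discriminant -219 < 0 and is irreducible over ℤ.

(7v - 9)(v + 8)(v - 7)(v² - 9v + 75)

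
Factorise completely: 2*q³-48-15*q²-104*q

(2*q+1)*(q+4)*(q-12)

Among the possible rational roots, q = -1/2 is a root, so (2*q+1) is a factor; dividing leaves q²-8*q-48.
The remaining quadratic factors as (q-12)(q+4).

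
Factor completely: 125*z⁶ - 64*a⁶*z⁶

Factor out z⁶ first: what remains is -64*a⁶ + 125.
Recognize a difference of cubes with the parts 5 and 4*a².

-z⁶*(4*a² - 5)*(16*a⁴ + 20*a² + 25)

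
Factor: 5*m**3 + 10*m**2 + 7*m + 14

(m + 2)*(5*m**2 + 7)

Group as (5*m**3 + 7*m) + (10*m**2 + 14) = m*(5*m**2 + 7) + 2*(5*m**2 + 7).
Both groups share the factor (5*m**2 + 7).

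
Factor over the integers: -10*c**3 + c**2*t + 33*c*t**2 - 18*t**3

Group: 2*c*(-5*c**2 - 7*c*t + 6*t**2) - 3*t*(-5*c**2 - 7*c*t + 6*t**2); both groups contain (-5*c**2 - 7*c*t + 6*t**2), so (2*c - 3*t) is a factor with cofactor -5*c**2 - 7*c*t + 6*t**2.
The cofactor groups again: -5*c**2 - 7*c*t + 6*t**2 = -5*c*(c + 2*t) + 3*t*(c + 2*t); both groups contain (c + 2*t), giving -(5*c - 3*t)*(c + 2*t).

-(2*c - 3*t)*(5*c - 3*t)*(c + 2*t)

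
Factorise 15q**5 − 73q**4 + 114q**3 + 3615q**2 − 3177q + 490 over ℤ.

By the rational root theorem, q = 2/3 is a root, so (3q − 2) divides it; the quotient is 5q**4 − 21q**3 + 24q**2 + 1221q − 245.
Then q = −5 is a root, so (q + 5) is a factor; dividing leaves 5q**3 − 46q**2 + 254q − 49.
Next, q = 1/5 is a root, so (5q − 1) divides it; the quotient is q**2 − 9q + 49.
The quadratic q**2 − 9q + 49 has discriminant −115 < 0 and is irreducible over ℤ.

(3q − 2)(5q − 1)(q + 5)(q**2 − 9q + 49)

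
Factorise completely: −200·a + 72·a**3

Every term has a factor of 8·a. Then 9·a**2 − 25 = (3·a)² − (5)².

8·a·(3·a + 5)·(3·a − 5)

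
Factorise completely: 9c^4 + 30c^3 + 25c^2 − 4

(3c + 2)(3c − 1)(c + 1)(c + 2)

Trying the rational-root candidates, c = −1 is a root, giving the factor (c + 1) and quotient 9c^3 + 21c^2 + 4c − 4.
Next, c = 1/3 is a root, so (3c − 1) is a factor; dividing leaves 3c^2 + 8c + 4.
The remaining quadratic factors as (3c + 2)(c + 2).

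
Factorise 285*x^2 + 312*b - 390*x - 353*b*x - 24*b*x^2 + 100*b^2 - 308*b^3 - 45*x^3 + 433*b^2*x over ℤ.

-(11*b + 3*x - 13)*(4*b - 5*x)*(7*b - 3*x + 6)

Group: 4*b*(-77*b^2 + 12*b*x + 25*b + 9*x^2 - 57*x + 78) - 5*x*(-77*b^2 + 12*b*x + 25*b + 9*x^2 - 57*x + 78); both groups contain (-77*b^2 + 12*b*x + 25*b + 9*x^2 - 57*x + 78), so (4*b - 5*x) is a factor with cofactor -77*b^2 + 12*b*x + 25*b + 9*x^2 - 57*x + 78.
The cofactor groups again: -77*b^2 + 12*b*x + 25*b + 9*x^2 - 57*x + 78 = -7*b*(11*b + 3*x - 13) + (3*x - 6)*(11*b + 3*x - 13); both groups contain (11*b + 3*x - 13), giving -(7*b - 3*x + 6)*(11*b + 3*x - 13).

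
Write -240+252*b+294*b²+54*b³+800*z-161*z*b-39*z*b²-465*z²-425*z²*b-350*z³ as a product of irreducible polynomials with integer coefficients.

-(7*z-2*b-4)*(5*z+3*b+12)*(10*z+9*b-5)

Group: 5*z*(-70*z²-43*z*b+75*z+18*b²+26*b-20) + (3*b+12)*(-70*z²-43*z*b+75*z+18*b²+26*b-20); both groups contain (-70*z²-43*z*b+75*z+18*b²+26*b-20), so (5*z+3*b+12) is a factor with cofactor -70*z²-43*z*b+75*z+18*b²+26*b-20.
The cofactor groups again: -70*z²-43*z*b+75*z+18*b²+26*b-20 = -7*z*(10*z+9*b-5) + (2*b+4)*(10*z+9*b-5); both groups contain (10*z+9*b-5), giving -(7*z-2*b-4)*(10*z+9*b-5).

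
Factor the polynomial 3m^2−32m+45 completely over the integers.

(3m−5)(m−9)

Need a pair with product 3·45 = 135 and sum −32: that's −27 and −5.
Split the middle term: 3m^2−27m − 5m+45 = 3m(m−9) − 5(m−9).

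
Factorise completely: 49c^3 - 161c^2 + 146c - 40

By the rational root theorem, c = 4/7 is a root, so (7c - 4) is a factor; dividing leaves 7c^2 - 19c + 10.
The remaining quadratic factors as (c - 2)(7c - 5).

(7c - 4)(7c - 5)(c - 2)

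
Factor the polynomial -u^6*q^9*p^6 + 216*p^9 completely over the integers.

-p^6*(u^2*q^3 - 6*p)*(u^4*q^6 + 6*u^2*q^3*p + 36*p^2)

Every term has a factor of p^6; factoring it out leaves -u^6*q^9 + 216*p^3.
Recognize a difference of cubes with the parts 6*p and u^2*q^3.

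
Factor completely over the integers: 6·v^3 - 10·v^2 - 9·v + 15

Group as (6·v^3 - 9·v) + (-10·v^2 + 15) = 3·v·(2·v^2 - 3) - 5·(2·v^2 - 3).
Both groups share the factor (2·v^2 - 3).

(3·v - 5)·(2·v^2 - 3)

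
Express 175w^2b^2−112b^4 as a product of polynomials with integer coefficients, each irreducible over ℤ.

Factor out 7b^2, leaving 25w^2−16b^2, which is a difference of two squares.

7b^2(5w−4b)(5w+4b)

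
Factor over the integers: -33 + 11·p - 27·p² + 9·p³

Group as (9·p³ + 11·p) + (-27·p² - 33) = p·(9·p² + 11) - 3·(9·p² + 11).
Both groups share the factor (9·p² + 11).

(p - 3)·(9·p² + 11)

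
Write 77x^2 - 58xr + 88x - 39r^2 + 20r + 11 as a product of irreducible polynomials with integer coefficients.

Group: 7x(11x - 13r + 11) + (3r + 1)(11x - 13r + 11); both groups contain (11x - 13r + 11).

(11x - 13r + 11)(7x + 3r + 1)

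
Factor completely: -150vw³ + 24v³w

Pull out the common factor 6vw; 4v² - 25w² is a difference of squares.

6vw(2v + 5w)(2v - 5w)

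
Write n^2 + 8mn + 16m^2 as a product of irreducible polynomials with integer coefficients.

(4m + n)^2

Recognize a perfect-square trinomial with the parts n and 4m.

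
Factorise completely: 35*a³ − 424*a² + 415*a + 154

By the rational root theorem, a = 7/5 is a root, so (5*a − 7) divides it; the quotient is 7*a² − 75*a − 22.
The remaining quadratic factors as (a − 11)(7*a + 2).

(5*a − 7)*(7*a + 2)*(a − 11)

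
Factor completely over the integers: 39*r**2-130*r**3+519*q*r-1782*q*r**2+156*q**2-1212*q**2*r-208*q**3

-(13*q+r)*(4*q+10*r-3)*(4*q+13*r)

Group: 4*q*(-52*q**2-134*q*r+39*q-10*r**2+3*r) + 13*r*(-52*q**2-134*q*r+39*q-10*r**2+3*r); both groups contain (-52*q**2-134*q*r+39*q-10*r**2+3*r), so (4*q+13*r) is a factor with cofactor -52*q**2-134*q*r+39*q-10*r**2+3*r.
The cofactor groups again: -52*q**2-134*q*r+39*q-10*r**2+3*r = -4*q*(13*q+r) + (-10*r+3)*(13*q+r); both groups contain (13*q+r), giving -(4*q+10*r-3)*(13*q+r).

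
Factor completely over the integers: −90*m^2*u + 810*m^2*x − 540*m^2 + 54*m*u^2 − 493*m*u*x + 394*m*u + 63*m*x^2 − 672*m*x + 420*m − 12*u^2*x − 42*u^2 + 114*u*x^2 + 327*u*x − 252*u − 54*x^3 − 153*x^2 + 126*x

−(10*m − 6*u + 3*x)*(9*m − 2*x − 7)*(u − 9*x + 6)

Group: 9*m*(−10*m*u + 90*m*x − 60*m + 6*u^2 − 57*u*x + 36*u + 27*x^2 − 18*x) + (−2*x − 7)*(−10*m*u + 90*m*x − 60*m + 6*u^2 − 57*u*x + 36*u + 27*x^2 − 18*x); both groups contain (−10*m*u + 90*m*x − 60*m + 6*u^2 − 57*u*x + 36*u + 27*x^2 − 18*x), so (9*m − 2*x − 7) is a factor with cofactor −10*m*u + 90*m*x − 60*m + 6*u^2 − 57*u*x + 36*u + 27*x^2 − 18*x.
The cofactor groups again: −10*m*u + 90*m*x − 60*m + 6*u^2 − 57*u*x + 36*u + 27*x^2 − 18*x = −10*m*(u − 9*x + 6) + (6*u − 3*x)*(u − 9*x + 6); both groups contain (u − 9*x + 6), giving −(10*m − 6*u + 3*x)*(u − 9*x + 6).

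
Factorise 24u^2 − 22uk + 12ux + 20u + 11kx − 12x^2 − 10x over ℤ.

Group: 12u(2u − x) + (−11k + 12x + 10)(2u − x); both groups contain (2u − x).

(12u − 11k + 12x + 10)(2u − x)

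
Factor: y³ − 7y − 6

Among the possible rational roots, y = −1 is a root, so (y + 1) divides it; the quotient is y² − y − 6.
The remaining quadratic factors as (y − 3)(y + 2).

(y + 1)(y + 2)(y − 3)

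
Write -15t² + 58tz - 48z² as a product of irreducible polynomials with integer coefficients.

-(3t - 8z)(5t - 6z)

Group: -5t(3t - 8z) + 6z(3t - 8z); both groups contain (3t - 8z).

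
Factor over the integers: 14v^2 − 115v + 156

(2v − 13)(7v − 12)

Need a pair with product 14·156 = 2184 and sum −115: that's −91 and −24.
Split the middle term: 14v^2 − 91v − 24v + 156 = 7v(2v − 13) − 12(2v − 13).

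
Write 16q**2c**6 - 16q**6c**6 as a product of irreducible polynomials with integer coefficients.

Factor out 16q**2c**6 first: what remains is -q**4 + 1.
Recognize a difference of squares with the parts 1 and q**2.
-q**2 + 1 is again a difference of squares: (-q + 1)(q + 1).

-16c**6q**2(q + 1)(q - 1)(q**2 + 1)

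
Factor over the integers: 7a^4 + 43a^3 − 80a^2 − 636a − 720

Testing divisors of the constant over divisors of the leading coefficient, a = −2 is a root, giving the factor (a + 2) and quotient 7a^3 + 29a^2 − 138a − 360.
Next, a = 4 is a root, giving the factor (a − 4) and quotient 7a^2 + 57a + 90.
The remaining quadratic factors as (7a + 15)(a + 6).

(7a + 15)(a + 2)(a + 6)(a − 4)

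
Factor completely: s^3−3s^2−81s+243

By the rational root theorem, s = 9 is a root, so (s−9) is a factor; dividing leaves s^2+6s−27.
The remaining quadratic factors as (s−3)(s+9).

(s+9)(s−3)(s−9)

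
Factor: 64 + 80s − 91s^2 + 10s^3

(2s + 1)(5s − 8)(s − 8)

Trying the rational-root candidates, s = 8 is a root, so (s − 8) is a factor; dividing leaves 10s^2 − 11s − 8.
The remaining quadratic factors as (5s − 8)(2s + 1).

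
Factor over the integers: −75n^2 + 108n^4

3n^2(6n + 5)(6n − 5)

Pull out the common factor 3n^2; 36n^2 − 25 is a difference of squares.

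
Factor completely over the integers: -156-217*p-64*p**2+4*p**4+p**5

Among the possible rational roots, p = 4 is a root, so (p-4) is a factor; dividing leaves p**4+8*p**3+32*p**2+64*p+39.
Continuing, p = -1 is a root, so (p+1) is a factor; dividing leaves p**3+7*p**2+25*p+39.
Then p = -3 is a root, so (p+3) is a factor; dividing leaves p**2+4*p+13.
The quadratic p**2+4*p+13 has discriminant -36 < 0 and is irreducible over ℤ.

(p+1)*(p+3)*(p-4)*(p**2+4*p+13)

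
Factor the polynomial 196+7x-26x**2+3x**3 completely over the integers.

(3x+7)(x-4)(x-7)

Trying the rational-root candidates, x = 4 is a root, so (x-4) divides it; the quotient is 3x**2-14x-49.
The remaining quadratic factors as (3x+7)(x-7).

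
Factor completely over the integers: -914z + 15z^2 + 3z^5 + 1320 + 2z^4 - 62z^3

(3z - 4)(z + 6)(z - 5)(z^2 + z + 11)

Trying the rational-root candidates, z = -6 is a root, so (z + 6) divides it; the quotient is 3z^4 - 16z^3 + 34z^2 - 189z + 220.
Then z = 5 is a root, so (z - 5) divides it; the quotient is 3z^3 - z^2 + 29z - 44.
Next, z = 4/3 is a root, so (3z - 4) divides it; the quotient is z^2 + z + 11.
The quadratic z^2 + z + 11 has discriminant -43 < 0 and is irreducible over ℤ.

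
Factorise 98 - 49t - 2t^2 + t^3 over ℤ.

(t + 7)(t - 2)(t - 7)

Trying the rational-root candidates, t = -7 is a root, giving the factor (t + 7) and quotient t^2 - 9t + 14.
The remaining quadratic factors as (t - 7)(t - 2).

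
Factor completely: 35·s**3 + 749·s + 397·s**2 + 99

By the rational root theorem, s = -1/7 is a root, so (7·s + 1) is a factor; dividing leaves 5·s**2 + 56·s + 99.
The remaining quadratic factors as (s + 9)(5·s + 11).

(5·s + 11)·(7·s + 1)·(s + 9)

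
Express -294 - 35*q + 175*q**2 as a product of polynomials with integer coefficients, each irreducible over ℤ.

7*(5*q + 6)*(5*q - 7)

Pull out the common factor 7, then factor the remaining trinomial.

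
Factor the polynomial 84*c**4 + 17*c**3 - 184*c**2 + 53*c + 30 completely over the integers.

(3*c + 5)*(4*c - 3)*(7*c + 2)*(c - 1)

Testing divisors of the constant over divisors of the leading coefficient, c = 1 is a root, giving the factor (c - 1) and quotient 84*c**3 + 101*c**2 - 83*c - 30.
Continuing, c = -5/3 is a root, giving the factor (3*c + 5) and quotient 28*c**2 - 13*c - 6.
The remaining quadratic factors as (7*c + 2)(4*c - 3).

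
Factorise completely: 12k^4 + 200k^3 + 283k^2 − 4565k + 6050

Among the possible rational roots, k = 11/6 is a root, so (6k − 11) is a factor; dividing leaves 2k^3 + 37k^2 + 115k − 550.
Continuing, k = 5/2 is a root, giving the factor (2k − 5) and quotient k^2 + 21k + 110.
The remaining quadratic factors as (k + 11)(k + 10).

(2k − 5)(6k − 11)(k + 10)(k + 11)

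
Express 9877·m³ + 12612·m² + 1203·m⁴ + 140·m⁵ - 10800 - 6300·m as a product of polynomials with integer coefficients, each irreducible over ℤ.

Testing divisors of the constant over divisors of the leading coefficient, m = 6/7 is a root, so (7·m - 6) divides it; the quotient is 20·m⁴ + 189·m³ + 1573·m² + 3150·m + 1800.
Next, m = -6/5 is a root, so (5·m + 6) is a factor; dividing leaves 4·m³ + 33·m² + 275·m + 300.
Then m = -5/4 is a root, giving the factor (4·m + 5) and quotient m² + 7·m + 60.
The quadratic m² + 7·m + 60 has discriminant -191 < 0 and is irreducible over ℤ.

(4·m + 5)·(5·m + 6)·(7·m - 6)·(m² + 7·m + 60)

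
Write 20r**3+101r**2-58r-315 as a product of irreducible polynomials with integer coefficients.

(4r-7)(5r+9)(r+5)

By the rational root theorem, r = -9/5 is a root, so (5r+9) divides it; the quotient is 4r**2+13r-35.
The remaining quadratic factors as (r+5)(4r-7).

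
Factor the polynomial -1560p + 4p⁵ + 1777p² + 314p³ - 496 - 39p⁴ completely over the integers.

Among the possible rational roots, p = -1/4 is a root, giving the factor (4p + 1) and quotient p⁴ - 10p³ + 81p² + 424p - 496.
Next, p = -4 is a root, so (p + 4) is a factor; dividing leaves p³ - 14p² + 137p - 124.
Continuing, p = 1 is a root, so (p - 1) is a factor; dividing leaves p² - 13p + 124.
The quadratic p² - 13p + 124 has discriminant -327 < 0 and is irreducible over ℤ.

(4p + 1)(p + 4)(p - 1)(p² - 13p + 124)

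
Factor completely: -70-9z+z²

Two integers with product -70 and sum -9 are 5 and -14.

(z+5)(z-14)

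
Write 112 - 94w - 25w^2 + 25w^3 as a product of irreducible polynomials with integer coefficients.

(5w - 7)(5w - 8)(w + 2)

Testing divisors of the constant over divisors of the leading coefficient, w = 7/5 is a root, so (5w - 7) divides it; the quotient is 5w^2 + 2w - 16.
The remaining quadratic factors as (5w - 8)(w + 2).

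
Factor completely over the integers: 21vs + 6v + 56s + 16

(3v + 8)(7s + 2)

Group as (21vs + 6v) + (56s + 16) = 3v(7s + 2) + 8(7s + 2).
Both groups share the factor (7s + 2).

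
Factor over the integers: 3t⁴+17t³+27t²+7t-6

Trying the rational-root candidates, t = -1 is a root, giving the factor (t+1) and quotient 3t³+14t²+13t-6.
Next, t = -2 is a root, so (t+2) is a factor; dividing leaves 3t²+8t-3.
The remaining quadratic factors as (t+3)(3t-1).

(3t-1)(t+1)(t+2)(t+3)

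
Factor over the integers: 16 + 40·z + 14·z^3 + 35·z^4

(5·z + 2)·(7·z^3 + 8)

Group as (35·z^4 + 40·z) + (14·z^3 + 16) = 5·z·(7·z^3 + 8) + 2·(7·z^3 + 8).
Both groups share the factor (7·z^3 + 8).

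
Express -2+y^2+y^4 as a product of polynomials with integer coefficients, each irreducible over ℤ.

Substitute u = y^2 to get a quadratic in u, then factor.
y^2-1 is a difference of squares.
y^2+2 is irreducible over ℤ (always positive, so no real roots).

(y+1)*(y-1)*(y^2+2)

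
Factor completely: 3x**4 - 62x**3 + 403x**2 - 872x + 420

Testing divisors of the constant over divisors of the leading coefficient, x = 7 is a root, so (x - 7) is a factor; dividing leaves 3x**3 - 41x**2 + 116x - 60.
Continuing, x = 10 is a root, so (x - 10) divides it; the quotient is 3x**2 - 11x + 6.
The remaining quadratic factors as (3x - 2)(x - 3).

(3x - 2)(x - 10)(x - 3)(x - 7)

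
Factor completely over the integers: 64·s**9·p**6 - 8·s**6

Every term has a factor of 8·s**6; factoring it out leaves 8·s**3·p**6 - 1.
Recognize a difference of cubes with the parts 2·s·p**2 and 1.

8·s**6·(2·s·p**2 - 1)·(4·s**2·p**4 + 2·s·p**2 + 1)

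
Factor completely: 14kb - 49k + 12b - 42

Group as (14kb - 49k) + (12b - 42) = 7k(2b - 7) + 6(2b - 7).
Both groups share the factor (2b - 7).

(2b - 7)(7k + 6)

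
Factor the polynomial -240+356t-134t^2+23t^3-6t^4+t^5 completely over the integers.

(t-1)(t-3)(t-4)(t^2+2t+20)

Among the possible rational roots, t = 4 is a root, so (t-4) divides it; the quotient is t^4-2t^3+15t^2-74t+60.
Then t = 1 is a root, giving the factor (t-1) and quotient t^3-t^2+14t-60.
Then t = 3 is a root, giving the factor (t-3) and quotient t^2+2t+20.
The quadratic t^2+2t+20 has discriminant -76 < 0 and is irreducible over ℤ.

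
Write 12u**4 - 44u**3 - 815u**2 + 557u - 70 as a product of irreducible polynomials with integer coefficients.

Trying the rational-root candidates, u = 1/6 is a root, so (6u - 1) divides it; the quotient is 2u**3 - 7u**2 - 137u + 70.
Continuing, u = 1/2 is a root, giving the factor (2u - 1) and quotient u**2 - 3u - 70.
The remaining quadratic factors as (u + 7)(u - 10).

(2u - 1)(6u - 1)(u + 7)(u - 10)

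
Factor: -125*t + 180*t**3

Factor out 5*t, leaving 36*t**2 - 25, which is a difference of two squares.

5*t*(6*t + 5)*(6*t - 5)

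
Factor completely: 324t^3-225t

Factor out 9t, leaving 36t^2-25, which is a difference of two squares.

9t(6t+5)(6t-5)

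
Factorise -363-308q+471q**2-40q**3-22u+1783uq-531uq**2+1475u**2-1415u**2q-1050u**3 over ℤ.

Group: 15u(-70u**2-57uq+47u-5q**2+52q+33) + (8q-11)(-70u**2-57uq+47u-5q**2+52q+33); both groups contain (-70u**2-57uq+47u-5q**2+52q+33), so (15u+8q-11) is a factor with cofactor -70u**2-57uq+47u-5q**2+52q+33.
The cofactor groups again: -70u**2-57uq+47u-5q**2+52q+33 = -10u(7u+5q+3) + (-q+11)(7u+5q+3); both groups contain (7u+5q+3), giving -(10u+q-11)(7u+5q+3).

-(7u+5q+3)(15u+8q-11)(10u+q-11)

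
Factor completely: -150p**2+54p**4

6p**2(3p+5)(3p-5)

Every term has a factor of 6p**2. Then 9p**2-25 = (3p)² − (5)².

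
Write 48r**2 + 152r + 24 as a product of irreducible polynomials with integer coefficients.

Pull out the common factor 8, then factor the remaining trinomial.

8(6r + 1)(r + 3)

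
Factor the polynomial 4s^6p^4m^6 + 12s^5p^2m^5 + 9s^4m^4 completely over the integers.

m^4s^4(2sp^2m + 3)^2

Factor out s^4m^4 first: what remains is 4s^2p^4m^2 + 12sp^2m + 9.
Recognize a perfect-square trinomial with the parts 2sp^2m and 3.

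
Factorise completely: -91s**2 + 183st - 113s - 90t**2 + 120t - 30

Group: -13s(7s - 6t + 6) + (15t - 5)(7s - 6t + 6); both groups contain (7s - 6t + 6).

-(13s - 15t + 5)(7s - 6t + 6)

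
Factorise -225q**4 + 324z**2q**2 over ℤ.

Every term has a factor of 9q**2. Then 36z**2 - 25q**2 = (6z)² − (5q)².

9q**2(6z - 5q)(6z + 5q)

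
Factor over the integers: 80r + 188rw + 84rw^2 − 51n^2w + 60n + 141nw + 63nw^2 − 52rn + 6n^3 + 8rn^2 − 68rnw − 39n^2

Group: 4r(2n^2 − 17nw − 13n + 21w^2 + 47w + 20) + 3n(2n^2 − 17nw − 13n + 21w^2 + 47w + 20); both groups contain (2n^2 − 17nw − 13n + 21w^2 + 47w + 20), so (4r + 3n) is a factor with cofactor 2n^2 − 17nw − 13n + 21w^2 + 47w + 20.
The cofactor groups again: 2n^2 − 17nw − 13n + 21w^2 + 47w + 20 = n(2n − 3w − 5) + (−7w − 4)(2n − 3w − 5); both groups contain (2n − 3w − 5), giving (n − 7w − 4)(2n − 3w − 5).

(2n − 3w − 5)(4r + 3n)(n − 7w − 4)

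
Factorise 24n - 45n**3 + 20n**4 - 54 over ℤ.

Group as (20n**4 + 24n) + (-45n**3 - 54) = 4n(5n**3 + 6) - 9(5n**3 + 6).
Both groups share the factor (5n**3 + 6).

(4n - 9)(5n**3 + 6)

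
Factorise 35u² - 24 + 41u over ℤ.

Need a pair with product 35·(-24) = -840 and sum 41: that's 56 and -15.
Split the middle term: 35u² + 56u - 15u - 24 = 7u(5u + 8) - 3(5u + 8).

(5u + 8)(7u - 3)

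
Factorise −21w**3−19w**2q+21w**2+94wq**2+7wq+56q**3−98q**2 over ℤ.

−(w−2q)(7w+4q−7)(3w+7q)

Group: w(−21w**2−61wq+21w−28q**2+49q) − 2q(−21w**2−61wq+21w−28q**2+49q); both groups contain (−21w**2−61wq+21w−28q**2+49q), so (w−2q) is a factor with cofactor −21w**2−61wq+21w−28q**2+49q.
The cofactor groups again: −21w**2−61wq+21w−28q**2+49q = −7w(3w+7q) + (−4q+7)(3w+7q); both groups contain (3w+7q), giving −(7w+4q−7)(3w+7q).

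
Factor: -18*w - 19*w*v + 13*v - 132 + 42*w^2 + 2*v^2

Group: 6*w*(7*w - 2*v + 11) + (-v - 12)*(7*w - 2*v + 11); both groups contain (7*w - 2*v + 11).

(7*w - 2*v + 11)*(6*w - v - 12)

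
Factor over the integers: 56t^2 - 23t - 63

Need a pair with product 56·(-63) = -3528 and sum -23: that's 49 and -72.
Split the middle term: 56t^2 + 49t - 72t - 63 = 7t(8t + 7) - 9(8t + 7).

(7t - 9)(8t + 7)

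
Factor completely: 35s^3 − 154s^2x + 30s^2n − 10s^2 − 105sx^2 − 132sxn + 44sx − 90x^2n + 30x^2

(5s + 3x)(7s + 6n − 2)(s − 5x)

Group: 7s(5s^2 − 22sx − 15x^2) + (6n − 2)(5s^2 − 22sx − 15x^2); both groups contain (5s^2 − 22sx − 15x^2), so (7s + 6n − 2) is a factor with cofactor 5s^2 − 22sx − 15x^2.
The cofactor groups again: 5s^2 − 22sx − 15x^2 = s(5s + 3x) − 5x(5s + 3x); both groups contain (5s + 3x), giving (s − 5x)(5s + 3x).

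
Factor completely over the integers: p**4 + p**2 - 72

Substitute u = p**2 to get a quadratic in u, then factor.
p**2 - 8 is irreducible over ℤ (8 is not a perfect square).
p**2 + 9 is irreducible over ℤ (sum of squares).

(p**2 + 9)(p**2 - 8)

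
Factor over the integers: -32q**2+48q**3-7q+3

(3q+1)(4q-1)(4q-3)

By the rational root theorem, q = 3/4 is a root, so (4q-3) is a factor; dividing leaves 12q**2+q-1.
The remaining quadratic factors as (3q+1)(4q-1).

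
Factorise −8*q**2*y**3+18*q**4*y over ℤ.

2*q**2*y*(3*q+2*y)*(3*q−2*y)

Factor out 2*q**2*y, leaving 9*q**2−4*y**2, which is a difference of two squares.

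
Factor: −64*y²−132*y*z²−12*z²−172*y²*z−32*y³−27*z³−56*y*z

−(2*y+9*z+4)*(2*y+z)*(8*y+3*z)

Group: 2*y*(−16*y²−78*y*z−32*y−27*z²−12*z) + z*(−16*y²−78*y*z−32*y−27*z²−12*z); both groups contain (−16*y²−78*y*z−32*y−27*z²−12*z), so (2*y+z) is a factor with cofactor −16*y²−78*y*z−32*y−27*z²−12*z.
The cofactor groups again: −16*y²−78*y*z−32*y−27*z²−12*z = −2*y*(8*y+3*z) + (−9*z−4)*(8*y+3*z); both groups contain (8*y+3*z), giving −(2*y+9*z+4)*(8*y+3*z).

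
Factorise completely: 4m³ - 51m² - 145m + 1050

Among the possible rational roots, m = 15/4 is a root, giving the factor (4m - 15) and quotient m² - 9m - 70.
The remaining quadratic factors as (m + 5)(m - 14).

(4m - 15)(m + 5)(m - 14)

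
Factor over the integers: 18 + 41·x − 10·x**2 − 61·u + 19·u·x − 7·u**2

−(7·u − 5·x − 2)·(u − 2·x + 9)

Group: −u·(7·u − 5·x − 2) + (2·x − 9)·(7·u − 5·x − 2); both groups contain (7·u − 5·x − 2).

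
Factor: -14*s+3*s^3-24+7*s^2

(3*s+4)*(s+3)*(s-2)

Testing divisors of the constant over divisors of the leading coefficient, s = -3 is a root, so (s+3) is a factor; dividing leaves 3*s^2-2*s-8.
The remaining quadratic factors as (s-2)(3*s+4).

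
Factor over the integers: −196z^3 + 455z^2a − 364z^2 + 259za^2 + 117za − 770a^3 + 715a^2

Group: 4z(−49z^2 + 175za − 91z − 154a^2 + 143a) + 5a(−49z^2 + 175za − 91z − 154a^2 + 143a); both groups contain (−49z^2 + 175za − 91z − 154a^2 + 143a), so (4z + 5a) is a factor with cofactor −49z^2 + 175za − 91z − 154a^2 + 143a.
The cofactor groups again: −49z^2 + 175za − 91z − 154a^2 + 143a = −7z(7z − 11a) + (14a − 13)(7z − 11a); both groups contain (7z − 11a), giving −(7z − 14a + 13)(7z − 11a).

−(7z − 11a)(7z − 14a + 13)(4z + 5a)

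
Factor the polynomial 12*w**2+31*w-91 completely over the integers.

Need a pair with product 12·(-91) = -1092 and sum 31: that's -21 and 52.
Split the middle term: 12*w**2-21*w + 52*w-91 = 3*w*(4*w-7) + 13*(4*w-7).

(3*w+13)*(4*w-7)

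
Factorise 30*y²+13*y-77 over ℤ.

(5*y-7)*(6*y+11)

Need a pair with product 30·(-77) = -2310 and sum 13: that's -42 and 55.
Split the middle term: 30*y²-42*y + 55*y-77 = 6*y*(5*y-7) + 11*(5*y-7).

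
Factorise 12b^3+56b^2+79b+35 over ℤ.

Trying the rational-root candidates, b = −5/2 is a root, giving the factor (2b+5) and quotient 6b^2+13b+7.
The remaining quadratic factors as (6b+7)(b+1).

(2b+5)(6b+7)(b+1)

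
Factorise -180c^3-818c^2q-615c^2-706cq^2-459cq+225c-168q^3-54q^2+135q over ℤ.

-(4c+14q+15)(5c+3q)(9c+4q-3)

Group: 4c(-45c^2-47cq+15c-12q^2+9q) + (14q+15)(-45c^2-47cq+15c-12q^2+9q); both groups contain (-45c^2-47cq+15c-12q^2+9q), so (4c+14q+15) is a factor with cofactor -45c^2-47cq+15c-12q^2+9q.
The cofactor groups again: -45c^2-47cq+15c-12q^2+9q = -5c(9c+4q-3) - 3q(9c+4q-3); both groups contain (9c+4q-3), giving -(5c+3q)(9c+4q-3).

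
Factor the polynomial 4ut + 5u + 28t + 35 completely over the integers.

(4t + 5)(u + 7)

Group as (4ut + 5u) + (28t + 35) = u(4t + 5) + 7(4t + 5).
Both groups share the factor (4t + 5).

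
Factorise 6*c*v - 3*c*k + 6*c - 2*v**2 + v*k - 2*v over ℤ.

Group: 2*v*(3*c - v) + (-k + 2)*(3*c - v); both groups contain (3*c - v).

(2*v - k + 2)*(3*c - v)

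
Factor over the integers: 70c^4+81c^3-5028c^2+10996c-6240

Trying the rational-root candidates, c = 13/2 is a root, so (2c-13) divides it; the quotient is 35c^3+268c^2-772c+480.
Next, c = 6/5 is a root, so (5c-6) is a factor; dividing leaves 7c^2+62c-80.
The remaining quadratic factors as (c+10)(7c-8).

(2c-13)(5c-6)(7c-8)(c+10)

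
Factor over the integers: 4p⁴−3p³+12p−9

Group as (4p⁴+12p) + (−3p³−9) = 4p(p³+3) − 3(p³+3).
Both groups share the factor (p³+3).

(4p−3)(p³+3)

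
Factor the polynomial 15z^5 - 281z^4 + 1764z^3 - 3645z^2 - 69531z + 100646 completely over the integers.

(3z + 14)(5z - 7)(z - 13)(z^2 - 9z + 79)

Among the possible rational roots, z = 13 is a root, so (z - 13) is a factor; dividing leaves 15z^4 - 86z^3 + 646z^2 + 4753z - 7742.
Continuing, z = 7/5 is a root, so (5z - 7) is a factor; dividing leaves 3z^3 - 13z^2 + 111z + 1106.
Then z = -14/3 is a root, so (3z + 14) divides it; the quotient is z^2 - 9z + 79.
The quadratic z^2 - 9z + 79 has discriminant -235 < 0 and is irreducible over ℤ.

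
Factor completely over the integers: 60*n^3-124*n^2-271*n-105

By the rational root theorem, n = -3/5 is a root, giving the factor (5*n+3) and quotient 12*n^2-32*n-35.
The remaining quadratic factors as (6*n+5)(2*n-7).

(2*n-7)*(5*n+3)*(6*n+5)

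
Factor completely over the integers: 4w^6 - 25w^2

Every term has a factor of w^2; factoring it out leaves 4w^4 - 25.
Recognize a difference of squares with the parts 2w^2 and 5.

w^2(2w^2 + 5)(2w^2 - 5)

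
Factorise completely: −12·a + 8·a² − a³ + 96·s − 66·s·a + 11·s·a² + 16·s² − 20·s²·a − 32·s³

−(4·s − a + 6)·(8·s − a)·(s + a − 2)

Group: s·(−32·s² + 12·s·a − 48·s − a² + 6·a) + (a − 2)·(−32·s² + 12·s·a − 48·s − a² + 6·a); both groups contain (−32·s² + 12·s·a − 48·s − a² + 6·a), so (s + a − 2) is a factor with cofactor −32·s² + 12·s·a − 48·s − a² + 6·a.
The cofactor groups again: −32·s² + 12·s·a − 48·s − a² + 6·a = −4·s·(8·s − a) + (a − 6)·(8·s − a); both groups contain (8·s − a), giving −(4·s − a + 6)·(8·s − a).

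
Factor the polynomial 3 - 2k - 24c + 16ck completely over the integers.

(2k - 3)(8c - 1)

Group as (16ck - 24c) + (-2k + 3) = 8c(2k - 3) - (2k - 3).
Both groups share the factor (2k - 3).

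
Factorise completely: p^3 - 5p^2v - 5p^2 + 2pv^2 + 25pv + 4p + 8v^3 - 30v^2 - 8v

(p + v - 4)(p - 2v)(p - 4v - 1)

Group: p(p^2 - 6pv - p + 8v^2 + 2v) + (v - 4)(p^2 - 6pv - p + 8v^2 + 2v); both groups contain (p^2 - 6pv - p + 8v^2 + 2v), so (p + v - 4) is a factor with cofactor p^2 - 6pv - p + 8v^2 + 2v.
The cofactor groups again: p^2 - 6pv - p + 8v^2 + 2v = p(p - 4v - 1) - 2v(p - 4v - 1); both groups contain (p - 4v - 1), giving (p - 2v)(p - 4v - 1).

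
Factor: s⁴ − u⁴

(s + u)(s − u)(s² + u²)

(s)⁴ − (u)⁴ = ((s)² − (u)²)((s)² + (u)²); the first factor splits again, the second (s² + u²) is irreducible.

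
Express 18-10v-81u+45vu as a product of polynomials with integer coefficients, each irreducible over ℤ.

Group as (45vu-10v) + (-81u+18) = 5v(9u-2) - 9(9u-2).
Both groups share the factor (9u-2).

(5v-9)(9u-2)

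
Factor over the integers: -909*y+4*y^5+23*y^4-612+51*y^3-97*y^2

Among the possible rational roots, y = 3 is a root, so (y-3) divides it; the quotient is 4*y^4+35*y^3+156*y^2+371*y+204.
Then y = -4 is a root, so (y+4) is a factor; dividing leaves 4*y^3+19*y^2+80*y+51.
Then y = -3/4 is a root, so (4*y+3) is a factor; dividing leaves y^2+4*y+17.
The quadratic y^2+4*y+17 has discriminant -52 < 0 and is irreducible over ℤ.

(4*y+3)*(y+4)*(y-3)*(y^2+4*y+17)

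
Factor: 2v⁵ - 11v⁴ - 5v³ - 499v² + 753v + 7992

(2v - 9)(v + 3)(v - 8)(v² + 4v + 37)

By the rational root theorem, v = 9/2 is a root, giving the factor (2v - 9) and quotient v⁴ - v³ - 7v² - 281v - 888.
Continuing, v = 8 is a root, so (v - 8) divides it; the quotient is v³ + 7v² + 49v + 111.
Continuing, v = -3 is a root, giving the factor (v + 3) and quotient v² + 4v + 37.
The quadratic v² + 4v + 37 has discriminant -132 < 0 and is irreducible over ℤ.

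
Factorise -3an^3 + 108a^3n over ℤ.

Factor out 3an, leaving 36a^2 - n^2, which is a difference of two squares.

3an(6a + n)(6a - n)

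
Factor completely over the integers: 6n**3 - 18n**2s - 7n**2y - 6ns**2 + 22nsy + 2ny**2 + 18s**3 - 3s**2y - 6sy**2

Group: 3n(2n**2 - 8ns - ny + 6s**2 + 3sy) + (3s - 2y)(2n**2 - 8ns - ny + 6s**2 + 3sy); both groups contain (2n**2 - 8ns - ny + 6s**2 + 3sy), so (3n + 3s - 2y) is a factor with cofactor 2n**2 - 8ns - ny + 6s**2 + 3sy.
The cofactor groups again: 2n**2 - 8ns - ny + 6s**2 + 3sy = n(2n - 2s - y) - 3s(2n - 2s - y); both groups contain (2n - 2s - y), giving (n - 3s)(2n - 2s - y).

(2n - 2s - y)(3n + 3s - 2y)(n - 3s)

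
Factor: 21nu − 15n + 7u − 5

(3n + 1)(7u − 5)

Group as (21nu − 15n) + (7u − 5) = 3n(7u − 5) + (7u − 5).
Both groups share the factor (7u − 5).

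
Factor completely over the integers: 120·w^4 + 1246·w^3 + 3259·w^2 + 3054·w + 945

(4·w + 3)·(5·w + 9)·(6·w + 5)·(w + 7)

Testing divisors of the constant over divisors of the leading coefficient, w = −7 is a root, giving the factor (w + 7) and quotient 120·w^3 + 406·w^2 + 417·w + 135.
Continuing, w = −5/6 is a root, so (6·w + 5) divides it; the quotient is 20·w^2 + 51·w + 27.
The remaining quadratic factors as (5·w + 9)(4·w + 3).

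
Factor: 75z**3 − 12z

Every term has a factor of 3z. Then 25z**2 − 4 = (5z)² − (2)².

3z(5z + 2)(5z − 2)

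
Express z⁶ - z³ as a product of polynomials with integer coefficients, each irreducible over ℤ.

Pull out the common factor z³, leaving z³ - 1.
Recognize a difference of cubes with the parts z and 1.

z³*(z - 1)*(z² + z + 1)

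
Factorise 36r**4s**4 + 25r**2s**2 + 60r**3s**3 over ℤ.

r**2s**2(6rs + 5)**2

Factor out r**2s**2 first: what remains is 36r**2s**2 + 60rs + 25.
Recognize a perfect-square trinomial with the parts 6rs and 5.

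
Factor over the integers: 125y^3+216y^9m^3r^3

y^3(6y^2mr+5)(36y^4m^2r^2−30y^2mr+25)

Every term has a factor of y^3; factoring it out leaves 216y^6m^3r^3+125.
Recognize a sum of cubes with the parts 6y^2mr and 5.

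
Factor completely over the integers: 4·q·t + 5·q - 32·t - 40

(4·t + 5)·(q - 8)

Group as (4·q·t + 5·q) + (-32·t - 40) = q·(4·t + 5) - 8·(4·t + 5).
Both groups share the factor (4·t + 5).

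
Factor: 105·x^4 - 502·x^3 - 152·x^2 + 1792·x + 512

Trying the rational-root candidates, x = 4 is a root, so (x - 4) is a factor; dividing leaves 105·x^3 - 82·x^2 - 480·x - 128.
Then x = -8/5 is a root, giving the factor (5·x + 8) and quotient 21·x^2 - 50·x - 16.
The remaining quadratic factors as (3·x - 8)(7·x + 2).

(3·x - 8)·(5·x + 8)·(7·x + 2)·(x - 4)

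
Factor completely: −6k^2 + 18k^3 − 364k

2k(3k + 13)(3k − 14)

Pull out the common factor 2k, then factor the remaining trinomial.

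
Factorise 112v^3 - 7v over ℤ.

7v(4v + 1)(4v - 1)

Pull out the common factor 7v; 16v^2 - 1 is a difference of squares.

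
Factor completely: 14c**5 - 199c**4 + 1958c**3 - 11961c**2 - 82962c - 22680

(2c + 7)(7c + 2)(c - 12)(c**2 - 6c + 135)

Testing divisors of the constant over divisors of the leading coefficient, c = 12 is a root, giving the factor (c - 12) and quotient 14c**4 - 31c**3 + 1586c**2 + 7071c + 1890.
Continuing, c = -7/2 is a root, so (2c + 7) divides it; the quotient is 7c**3 - 40c**2 + 933c + 270.
Then c = -2/7 is a root, so (7c + 2) is a factor; dividing leaves c**2 - 6c + 135.
The quadratic c**2 - 6c + 135 has discriminant -504 < 0 and is irreducible over ℤ.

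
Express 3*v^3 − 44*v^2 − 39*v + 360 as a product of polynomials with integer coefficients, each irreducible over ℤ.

(3*v − 8)*(v + 3)*(v − 15)

Among the possible rational roots, v = −3 is a root, giving the factor (v + 3) and quotient 3*v^2 − 53*v + 120.
The remaining quadratic factors as (v − 15)(3*v − 8).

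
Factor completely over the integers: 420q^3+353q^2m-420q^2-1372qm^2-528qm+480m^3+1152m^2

(12q-5m-12)(7q-8m)(5q+12m)

Group: 5q(84q^2-131qm-84q+40m^2+96m) + 12m(84q^2-131qm-84q+40m^2+96m); both groups contain (84q^2-131qm-84q+40m^2+96m), so (5q+12m) is a factor with cofactor 84q^2-131qm-84q+40m^2+96m.
The cofactor groups again: 84q^2-131qm-84q+40m^2+96m = 7q(12q-5m-12) - 8m(12q-5m-12); both groups contain (12q-5m-12), giving (7q-8m)(12q-5m-12).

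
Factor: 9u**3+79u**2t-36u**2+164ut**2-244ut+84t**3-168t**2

Group: u(9u**2+61ut+42t**2) + (2t-4)(9u**2+61ut+42t**2); both groups contain (9u**2+61ut+42t**2), so (u+2t-4) is a factor with cofactor 9u**2+61ut+42t**2.
The cofactor groups again: 9u**2+61ut+42t**2 = 9u(u+6t) + 7t(u+6t); both groups contain (u+6t), giving (9u+7t)(u+6t).

(u+2t-4)(u+6t)(9u+7t)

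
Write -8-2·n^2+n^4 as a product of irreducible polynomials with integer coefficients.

(n+2)·(n-2)·(n^2+2)

Substitute u = n^2 to get a quadratic in u, then factor.
n^2-4 is a difference of squares.
n^2+2 is irreducible over ℤ (always positive, so no real roots).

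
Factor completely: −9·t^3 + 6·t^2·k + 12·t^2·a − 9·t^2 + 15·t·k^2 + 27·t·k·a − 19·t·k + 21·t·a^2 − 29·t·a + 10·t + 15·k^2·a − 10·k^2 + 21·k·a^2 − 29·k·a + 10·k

−(3·t − 5·k − 7·a + 5)·(3·t + 3·a − 2)·(t + k)

Group: t·(−9·t^2 + 15·t·k + 12·t·a − 9·t + 15·k·a − 10·k + 21·a^2 − 29·a + 10) + k·(−9·t^2 + 15·t·k + 12·t·a − 9·t + 15·k·a − 10·k + 21·a^2 − 29·a + 10); both groups contain (−9·t^2 + 15·t·k + 12·t·a − 9·t + 15·k·a − 10·k + 21·a^2 − 29·a + 10), so (t + k) is a factor with cofactor −9·t^2 + 15·t·k + 12·t·a − 9·t + 15·k·a − 10·k + 21·a^2 − 29·a + 10.
The cofactor groups again: −9·t^2 + 15·t·k + 12·t·a − 9·t + 15·k·a − 10·k + 21·a^2 − 29·a + 10 = −3·t·(3·t + 3·a − 2) + (5·k + 7·a − 5)·(3·t + 3·a − 2); both groups contain (3·t + 3·a − 2), giving −(3·t − 5·k − 7·a + 5)·(3·t + 3·a − 2).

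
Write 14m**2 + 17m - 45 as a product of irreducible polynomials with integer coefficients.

Need a pair with product 14·(-45) = -630 and sum 17: that's 35 and -18.
Split the middle term: 14m**2 + 35m - 18m - 45 = 7m(2m + 5) - 9(2m + 5).

(2m + 5)(7m - 9)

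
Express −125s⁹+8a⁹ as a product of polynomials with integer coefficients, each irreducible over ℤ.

−(5s³−2a³)(25s⁶+10s³a³+4a⁶)

Recognize a difference of cubes with the parts 2a³ and 5s³.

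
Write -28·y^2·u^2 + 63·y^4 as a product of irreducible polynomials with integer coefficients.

7·y^2·(3·y - 2·u)·(3·y + 2·u)

Every term has a factor of 7·y^2. Then 9·y^2 - 4·u^2 = (3·y)² − (2·u)².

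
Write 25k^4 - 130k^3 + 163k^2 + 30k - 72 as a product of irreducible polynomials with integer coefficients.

(5k + 3)(5k - 4)(k - 2)(k - 3)

Trying the rational-root candidates, k = 2 is a root, giving the factor (k - 2) and quotient 25k^3 - 80k^2 + 3k + 36.
Continuing, k = 4/5 is a root, so (5k - 4) is a factor; dividing leaves 5k^2 - 12k - 9.
The remaining quadratic factors as (5k + 3)(k - 3).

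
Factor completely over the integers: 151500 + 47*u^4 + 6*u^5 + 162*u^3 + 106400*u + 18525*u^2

(2*u + 5)*(3*u + 10)*(u + 15)*(u^2 − 13*u + 202)

Testing divisors of the constant over divisors of the leading coefficient, u = −15 is a root, so (u + 15) divides it; the quotient is 6*u^4 − 43*u^3 + 807*u^2 + 6420*u + 10100.
Continuing, u = −10/3 is a root, giving the factor (3*u + 10) and quotient 2*u^3 − 21*u^2 + 339*u + 1010.
Next, u = −5/2 is a root, so (2*u + 5) is a factor; dividing leaves u^2 − 13*u + 202.
The quadratic u^2 − 13*u + 202 has discriminant −639 < 0 and is irreducible over ℤ.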